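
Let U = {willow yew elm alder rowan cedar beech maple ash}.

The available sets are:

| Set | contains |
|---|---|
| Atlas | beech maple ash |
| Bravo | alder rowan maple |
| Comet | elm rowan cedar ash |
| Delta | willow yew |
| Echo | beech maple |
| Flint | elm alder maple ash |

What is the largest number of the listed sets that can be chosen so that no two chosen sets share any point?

Comet, Delta, Echo are pairwise disjoint (Comet={elm,rowan,cedar,ash}; Delta={willow,yew}; Echo={beech,maple}).
Every remaining set overlaps one of these, and no 4 of the listed sets are pairwise disjoint, so 3 is the maximum.

3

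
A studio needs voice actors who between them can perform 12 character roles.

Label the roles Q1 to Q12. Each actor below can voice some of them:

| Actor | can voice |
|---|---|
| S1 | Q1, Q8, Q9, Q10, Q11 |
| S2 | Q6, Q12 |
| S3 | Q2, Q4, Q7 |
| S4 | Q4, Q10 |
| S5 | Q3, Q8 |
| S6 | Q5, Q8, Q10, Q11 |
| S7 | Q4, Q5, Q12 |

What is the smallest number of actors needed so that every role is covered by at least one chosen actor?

S1 and S2 and S3 and S5 and S6 together: S1 ∪ S2 ∪ S3 ∪ S5 ∪ S6 = {Q1, Q2, Q3, Q4, Q5, Q6, Q7, Q8, Q9, Q10, Q11, Q12} — every role is covered.
No 4 of the 7 actors cover everything (all 35 combinations miss at least one role), so 5 is optimal.

5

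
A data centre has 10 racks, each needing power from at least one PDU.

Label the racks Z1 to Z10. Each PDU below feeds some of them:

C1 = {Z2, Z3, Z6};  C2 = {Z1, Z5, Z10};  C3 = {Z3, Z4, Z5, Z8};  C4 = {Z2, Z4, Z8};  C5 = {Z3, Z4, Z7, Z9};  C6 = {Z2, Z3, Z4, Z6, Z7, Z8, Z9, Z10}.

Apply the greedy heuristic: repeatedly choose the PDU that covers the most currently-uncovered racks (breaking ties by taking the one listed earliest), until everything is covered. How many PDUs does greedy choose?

Greedy: pick C6 (covers 8 new) → pick C2 (covers 2 new). Total picks: 2.

2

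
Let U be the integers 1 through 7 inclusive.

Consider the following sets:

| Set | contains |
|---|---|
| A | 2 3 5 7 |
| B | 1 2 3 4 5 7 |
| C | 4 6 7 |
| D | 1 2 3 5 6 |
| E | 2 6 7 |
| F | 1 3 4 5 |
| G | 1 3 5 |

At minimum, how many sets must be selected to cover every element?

C and D cover everything between them: the union {1, 2, 3, 4, 5, 6, 7} is all of U.
No single set has all 7 elements (the largest, B, has 6), so 2 is optimal.

2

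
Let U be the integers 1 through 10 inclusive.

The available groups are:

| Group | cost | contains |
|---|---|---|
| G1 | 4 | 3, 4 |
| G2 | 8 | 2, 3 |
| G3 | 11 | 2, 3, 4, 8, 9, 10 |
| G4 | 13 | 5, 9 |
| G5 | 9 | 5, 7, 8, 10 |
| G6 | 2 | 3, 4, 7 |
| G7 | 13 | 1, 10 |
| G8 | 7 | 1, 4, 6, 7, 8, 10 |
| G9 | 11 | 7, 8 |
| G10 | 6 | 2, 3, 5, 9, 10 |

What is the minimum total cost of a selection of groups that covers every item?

G8, G10 together cover every item (G8 ∪ G10 = {1, 2, 3, 4, 5, 6, 7, 8, 9, 10}); total cost 7 + 6 = 13.
The greedy pick G6, G10, G8 costs 15; no covering selection beats 13.

13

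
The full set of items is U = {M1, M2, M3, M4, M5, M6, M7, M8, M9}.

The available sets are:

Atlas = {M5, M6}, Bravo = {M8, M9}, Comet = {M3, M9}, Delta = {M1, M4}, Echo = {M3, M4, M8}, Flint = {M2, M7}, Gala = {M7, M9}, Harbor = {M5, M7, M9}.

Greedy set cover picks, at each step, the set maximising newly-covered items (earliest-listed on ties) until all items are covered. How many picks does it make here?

5

Greedy: pick Echo (covers 3 new) → pick Harbor (covers 3 new) → pick Atlas (covers 1 new) → pick Delta (covers 1 new) → pick Flint (covers 1 new). Total picks: 5.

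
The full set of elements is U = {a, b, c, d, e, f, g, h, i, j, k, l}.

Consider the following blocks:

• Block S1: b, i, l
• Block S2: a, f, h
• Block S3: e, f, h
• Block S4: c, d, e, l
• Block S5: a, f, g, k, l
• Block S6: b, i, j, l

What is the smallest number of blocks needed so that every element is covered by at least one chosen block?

4

S3 and S4 and S5 and S6 together: S3 ∪ S4 ∪ S5 ∪ S6 = {a, b, c, d, e, f, g, h, i, j, k, l} — every element is covered.
Only S5 contains g, so S5 is forced; the remaining 7 elements need at least 3 more blocks (each remaining block adds at most 3) — so at least 4 blocks are needed, and 4 is optimal.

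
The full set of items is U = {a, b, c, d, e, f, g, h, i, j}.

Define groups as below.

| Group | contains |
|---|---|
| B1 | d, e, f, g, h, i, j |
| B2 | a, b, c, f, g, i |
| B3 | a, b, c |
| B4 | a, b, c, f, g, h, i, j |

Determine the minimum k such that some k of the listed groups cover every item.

2

Take {B1, B2}. Their union is {a, b, c, d, e, f, g, h, i, j}, which is all 10 items.
No single group has all 10 items (the largest, B4, has 8), so 2 is optimal.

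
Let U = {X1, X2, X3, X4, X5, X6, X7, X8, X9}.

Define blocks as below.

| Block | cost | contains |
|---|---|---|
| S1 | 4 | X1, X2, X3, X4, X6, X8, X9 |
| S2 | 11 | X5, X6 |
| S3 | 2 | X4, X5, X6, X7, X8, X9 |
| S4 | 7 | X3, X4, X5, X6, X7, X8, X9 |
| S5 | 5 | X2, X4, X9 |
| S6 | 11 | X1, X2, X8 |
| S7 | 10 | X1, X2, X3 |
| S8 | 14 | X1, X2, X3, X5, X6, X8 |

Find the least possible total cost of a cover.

S1, S3 together cover every point (S1 ∪ S3 = {X1, X2, X3, X4, X5, X6, X7, X8, X9}); total cost 4 + 2 = 6.
No covering selection has total cost below 6.

6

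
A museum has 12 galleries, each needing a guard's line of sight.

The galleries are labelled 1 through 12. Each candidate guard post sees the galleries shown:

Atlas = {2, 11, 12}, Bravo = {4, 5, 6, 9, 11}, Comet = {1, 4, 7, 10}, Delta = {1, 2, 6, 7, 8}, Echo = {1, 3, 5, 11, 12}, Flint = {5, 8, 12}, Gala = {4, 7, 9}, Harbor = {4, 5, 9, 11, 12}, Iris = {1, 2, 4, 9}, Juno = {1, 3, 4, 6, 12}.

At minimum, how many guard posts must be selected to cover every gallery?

Take {Bravo, Comet, Delta, Echo}. Their union is {1, 2, 3, 4, 5, 6, 7, 8, 9, 10, 11, 12}, which is all 12 galleries.
No 3 of the 10 guard posts cover everything (all 120 combinations miss at least one gallery), so 4 is optimal.

4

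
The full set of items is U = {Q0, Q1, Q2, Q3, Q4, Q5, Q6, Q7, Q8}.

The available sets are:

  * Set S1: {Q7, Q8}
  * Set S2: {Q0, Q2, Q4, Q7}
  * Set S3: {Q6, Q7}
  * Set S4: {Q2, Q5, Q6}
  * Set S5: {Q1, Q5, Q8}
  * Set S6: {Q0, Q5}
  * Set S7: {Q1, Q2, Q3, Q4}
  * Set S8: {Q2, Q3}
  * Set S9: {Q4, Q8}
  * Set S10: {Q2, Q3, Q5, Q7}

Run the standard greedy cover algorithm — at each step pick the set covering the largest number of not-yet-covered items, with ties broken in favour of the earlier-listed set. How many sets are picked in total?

4

Greedy: pick S2 (covers 4 new) → pick S5 (covers 3 new) → pick S3 (covers 1 new) → pick S7 (covers 1 new). Total picks: 4.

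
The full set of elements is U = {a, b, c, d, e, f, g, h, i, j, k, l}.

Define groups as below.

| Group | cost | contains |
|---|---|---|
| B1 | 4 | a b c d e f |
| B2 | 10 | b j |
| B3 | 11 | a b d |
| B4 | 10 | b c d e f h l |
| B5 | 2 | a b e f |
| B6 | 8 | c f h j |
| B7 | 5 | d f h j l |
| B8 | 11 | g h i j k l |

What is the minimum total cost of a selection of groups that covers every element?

15

B1, B8 together cover every element (B1 ∪ B8 = {a, b, c, d, e, f, g, h, i, j, k, l}); total cost 4 + 11 = 15.
The greedy pick B5, B7, B8, B1 costs 22; no covering selection beats 15.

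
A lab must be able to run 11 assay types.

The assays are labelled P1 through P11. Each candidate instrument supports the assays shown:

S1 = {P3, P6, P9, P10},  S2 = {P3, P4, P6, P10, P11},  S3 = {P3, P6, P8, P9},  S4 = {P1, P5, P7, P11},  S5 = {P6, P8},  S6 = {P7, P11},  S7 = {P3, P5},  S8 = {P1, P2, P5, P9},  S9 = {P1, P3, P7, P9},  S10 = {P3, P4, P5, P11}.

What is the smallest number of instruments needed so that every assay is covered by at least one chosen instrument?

S2 and S5 and S6 and S8 together: S2 ∪ S5 ∪ S6 ∪ S8 = {P1, P2, P3, P4, P5, P6, P7, P8, P9, P10, P11} — every assay is covered.
No 3 of the 10 instruments cover everything (all 120 combinations miss at least one assay), so 4 is optimal.

4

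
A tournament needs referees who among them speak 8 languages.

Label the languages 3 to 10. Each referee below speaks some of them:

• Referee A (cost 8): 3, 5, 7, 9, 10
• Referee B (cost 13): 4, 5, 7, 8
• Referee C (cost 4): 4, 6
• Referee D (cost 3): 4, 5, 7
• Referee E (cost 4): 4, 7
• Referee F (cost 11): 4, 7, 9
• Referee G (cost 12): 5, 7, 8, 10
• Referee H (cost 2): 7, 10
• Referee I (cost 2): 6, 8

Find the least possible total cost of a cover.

A, D, I together cover every language (A ∪ D ∪ I = {3, 4, 5, 6, 7, 8, 9, 10}); total cost 8 + 3 + 2 = 13.
The greedy pick D, I, H, A costs 15; no covering selection beats 13.

13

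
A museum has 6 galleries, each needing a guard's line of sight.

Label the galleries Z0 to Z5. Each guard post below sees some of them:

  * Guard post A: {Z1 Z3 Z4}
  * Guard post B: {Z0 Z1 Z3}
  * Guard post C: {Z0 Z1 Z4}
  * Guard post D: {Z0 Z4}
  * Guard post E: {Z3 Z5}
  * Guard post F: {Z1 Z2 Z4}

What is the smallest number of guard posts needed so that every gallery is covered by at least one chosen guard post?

3

Take {D, E, F}. Their union is {Z0, Z1, Z2, Z3, Z4, Z5}, which is all 6 galleries.
Only F contains Z2, so F is forced; the remaining 3 galleries need at least 2 more guard posts (each remaining guard post adds at most 2) — so at least 3 guard posts are needed, and 3 is optimal.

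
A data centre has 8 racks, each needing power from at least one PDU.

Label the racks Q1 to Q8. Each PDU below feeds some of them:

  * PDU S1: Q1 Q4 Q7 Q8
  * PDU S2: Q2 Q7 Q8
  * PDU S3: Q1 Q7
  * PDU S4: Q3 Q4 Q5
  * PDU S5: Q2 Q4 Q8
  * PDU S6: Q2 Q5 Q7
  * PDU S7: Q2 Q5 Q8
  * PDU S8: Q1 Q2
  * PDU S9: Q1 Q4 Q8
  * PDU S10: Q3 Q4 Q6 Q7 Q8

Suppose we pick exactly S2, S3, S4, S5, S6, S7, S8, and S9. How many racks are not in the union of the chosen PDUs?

Union of S2, S3, S4, S5, S6, S7, S8, S9 = {Q1, Q2, Q3, Q4, Q5, Q7, Q8}.
Not covered: Q6 — 1 rack.

1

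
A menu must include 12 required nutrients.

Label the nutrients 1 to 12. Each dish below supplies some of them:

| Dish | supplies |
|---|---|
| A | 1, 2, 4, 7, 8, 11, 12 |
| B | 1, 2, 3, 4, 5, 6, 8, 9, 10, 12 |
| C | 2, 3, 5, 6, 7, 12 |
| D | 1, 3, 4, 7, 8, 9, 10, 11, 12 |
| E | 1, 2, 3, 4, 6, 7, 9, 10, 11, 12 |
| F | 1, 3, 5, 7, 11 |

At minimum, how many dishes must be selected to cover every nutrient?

Take {B, F}. Their union is {1, 2, 3, 4, 5, 6, 7, 8, 9, 10, 11, 12}, which is all 12 nutrients.
No single dish has all 12 nutrients (the largest, B, has 10), so 2 is optimal.

2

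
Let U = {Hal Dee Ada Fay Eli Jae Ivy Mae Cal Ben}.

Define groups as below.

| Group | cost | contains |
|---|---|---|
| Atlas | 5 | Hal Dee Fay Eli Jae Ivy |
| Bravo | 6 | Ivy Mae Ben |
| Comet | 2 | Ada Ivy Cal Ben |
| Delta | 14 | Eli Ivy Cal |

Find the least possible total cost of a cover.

13

Atlas, Bravo, Comet together cover every point (Atlas ∪ Bravo ∪ Comet = {Hal, Dee, Ada, Fay, Eli, Jae, Ivy, Mae, Cal, Ben}); total cost 5 + 6 + 2 = 13.
No covering selection has total cost below 13.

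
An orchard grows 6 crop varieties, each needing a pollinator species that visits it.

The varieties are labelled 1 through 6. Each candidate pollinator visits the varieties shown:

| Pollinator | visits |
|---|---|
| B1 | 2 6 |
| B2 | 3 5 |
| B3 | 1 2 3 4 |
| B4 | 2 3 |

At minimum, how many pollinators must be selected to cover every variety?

3

Take {B1, B2, B3}. Their union is {1, 2, 3, 4, 5, 6}, which is all 6 varieties.
Only B3 contains 1, so B3 is forced; the remaining 2 varieties need at least 2 more pollinators (each remaining pollinator adds at most 1) — so at least 3 pollinators are needed, and 3 is optimal.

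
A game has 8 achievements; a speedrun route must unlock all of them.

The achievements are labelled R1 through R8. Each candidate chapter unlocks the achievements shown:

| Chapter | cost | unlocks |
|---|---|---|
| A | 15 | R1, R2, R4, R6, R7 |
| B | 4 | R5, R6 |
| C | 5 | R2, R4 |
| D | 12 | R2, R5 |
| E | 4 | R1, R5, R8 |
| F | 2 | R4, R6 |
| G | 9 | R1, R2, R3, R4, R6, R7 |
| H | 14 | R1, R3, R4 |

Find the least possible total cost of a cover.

E, G together cover every achievement (E ∪ G = {R1, R2, R3, R4, R5, R6, R7, R8}); total cost 4 + 9 = 13.
The greedy pick F, E, G costs 15; no covering selection beats 13.

13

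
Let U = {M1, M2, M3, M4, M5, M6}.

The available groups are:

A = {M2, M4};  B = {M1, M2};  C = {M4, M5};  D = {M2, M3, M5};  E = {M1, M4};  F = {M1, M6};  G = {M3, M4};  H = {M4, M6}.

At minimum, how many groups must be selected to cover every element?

3

D and F and G together: D ∪ F ∪ G = {M1, M2, M3, M4, M5, M6} — every element is covered.
No 2 of the 8 groups cover everything (all 28 combinations miss at least one element), so 3 is optimal.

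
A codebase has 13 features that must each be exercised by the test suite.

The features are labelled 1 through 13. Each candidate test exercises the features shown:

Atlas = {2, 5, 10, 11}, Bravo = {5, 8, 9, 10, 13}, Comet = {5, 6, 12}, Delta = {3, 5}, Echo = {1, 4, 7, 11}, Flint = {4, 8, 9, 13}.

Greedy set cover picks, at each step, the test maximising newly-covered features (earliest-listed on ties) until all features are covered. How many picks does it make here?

5

Greedy: pick Bravo (covers 5 new) → pick Echo (covers 4 new) → pick Comet (covers 2 new) → pick Atlas (covers 1 new) → pick Delta (covers 1 new). Total picks: 5.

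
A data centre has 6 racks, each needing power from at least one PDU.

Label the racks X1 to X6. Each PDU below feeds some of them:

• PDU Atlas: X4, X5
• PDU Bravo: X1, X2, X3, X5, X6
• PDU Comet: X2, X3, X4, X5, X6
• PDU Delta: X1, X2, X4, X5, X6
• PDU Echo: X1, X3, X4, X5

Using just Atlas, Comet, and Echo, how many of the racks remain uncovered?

Union of Atlas, Comet, Echo = {X1, X2, X3, X4, X5, X6} — that's every rack, so 0 are uncovered.

0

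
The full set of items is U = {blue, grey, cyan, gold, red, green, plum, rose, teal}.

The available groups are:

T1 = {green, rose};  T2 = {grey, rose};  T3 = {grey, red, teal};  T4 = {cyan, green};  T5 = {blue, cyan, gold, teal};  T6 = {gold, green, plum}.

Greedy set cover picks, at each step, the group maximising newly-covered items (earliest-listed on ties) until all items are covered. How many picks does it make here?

Greedy: pick T5 (covers 4 new) → pick T1 (covers 2 new) → pick T3 (covers 2 new) → pick T6 (covers 1 new). Total picks: 4.

4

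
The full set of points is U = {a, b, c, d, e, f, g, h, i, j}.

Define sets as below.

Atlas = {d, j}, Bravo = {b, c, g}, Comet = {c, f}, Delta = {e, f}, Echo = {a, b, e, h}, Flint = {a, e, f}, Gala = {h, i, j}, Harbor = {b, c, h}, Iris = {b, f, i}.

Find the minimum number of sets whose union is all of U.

Atlas, Bravo, Flint, and Gala cover everything between them: the union {a, b, c, d, e, f, g, h, i, j} is all of U.
Only Bravo contains g, so Bravo is forced; the remaining 7 points need at least 3 more sets (each remaining set adds at most 3) — so at least 4 sets are needed, and 4 is optimal.

4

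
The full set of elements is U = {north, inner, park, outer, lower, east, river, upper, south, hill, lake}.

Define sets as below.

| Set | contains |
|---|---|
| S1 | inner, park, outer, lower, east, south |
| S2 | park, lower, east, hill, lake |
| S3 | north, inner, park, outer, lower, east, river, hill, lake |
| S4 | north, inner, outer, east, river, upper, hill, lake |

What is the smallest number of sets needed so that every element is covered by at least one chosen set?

Take {S1, S4}. Their union is {north, inner, park, outer, lower, east, river, upper, south, hill, lake}, which is all 11 elements.
No single set has all 11 elements (the largest, S3, has 9), so 2 is optimal.

2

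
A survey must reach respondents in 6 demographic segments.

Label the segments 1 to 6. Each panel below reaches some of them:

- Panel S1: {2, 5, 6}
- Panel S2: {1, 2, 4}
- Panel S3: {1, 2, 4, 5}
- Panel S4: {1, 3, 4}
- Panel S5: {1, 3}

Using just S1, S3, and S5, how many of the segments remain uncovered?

0

Union of S1, S3, S5 = {1, 2, 3, 4, 5, 6} — that's every segment, so 0 are uncovered.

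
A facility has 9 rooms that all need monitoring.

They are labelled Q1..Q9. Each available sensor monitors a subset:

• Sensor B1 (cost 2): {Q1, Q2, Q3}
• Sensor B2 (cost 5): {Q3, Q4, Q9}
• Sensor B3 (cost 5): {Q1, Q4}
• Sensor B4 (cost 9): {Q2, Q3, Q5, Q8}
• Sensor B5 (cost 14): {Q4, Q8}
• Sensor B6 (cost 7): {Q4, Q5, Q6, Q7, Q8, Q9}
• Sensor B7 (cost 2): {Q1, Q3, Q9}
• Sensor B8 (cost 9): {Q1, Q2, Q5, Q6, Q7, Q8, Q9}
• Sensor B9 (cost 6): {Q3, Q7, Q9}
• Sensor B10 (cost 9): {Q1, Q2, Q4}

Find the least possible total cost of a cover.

B1, B6 together cover every room (B1 ∪ B6 = {Q1, Q2, Q3, Q4, Q5, Q6, Q7, Q8, Q9}); total cost 2 + 7 = 9.
No covering selection has total cost below 9.

9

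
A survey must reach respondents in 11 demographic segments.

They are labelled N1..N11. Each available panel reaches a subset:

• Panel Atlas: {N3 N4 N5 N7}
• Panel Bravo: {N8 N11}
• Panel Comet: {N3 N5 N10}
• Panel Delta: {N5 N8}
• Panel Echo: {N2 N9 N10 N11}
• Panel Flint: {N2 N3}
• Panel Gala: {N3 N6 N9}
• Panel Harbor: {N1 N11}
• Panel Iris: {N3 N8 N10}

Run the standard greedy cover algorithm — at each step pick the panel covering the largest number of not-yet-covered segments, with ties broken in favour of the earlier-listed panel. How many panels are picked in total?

5

Greedy: pick Atlas (covers 4 new) → pick Echo (covers 4 new) → pick Bravo (covers 1 new) → pick Gala (covers 1 new) → pick Harbor (covers 1 new). Total picks: 5.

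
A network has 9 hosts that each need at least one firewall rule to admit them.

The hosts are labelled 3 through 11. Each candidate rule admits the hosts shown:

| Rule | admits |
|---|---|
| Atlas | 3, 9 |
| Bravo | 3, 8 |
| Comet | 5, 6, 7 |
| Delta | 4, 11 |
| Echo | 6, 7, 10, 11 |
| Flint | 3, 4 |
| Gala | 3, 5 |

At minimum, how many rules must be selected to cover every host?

5

Atlas and Bravo and Comet and Echo and Flint together: Atlas ∪ Bravo ∪ Comet ∪ Echo ∪ Flint = {3, 4, 5, 6, 7, 8, 9, 10, 11} — every host is covered.
No 4 of the 7 rules cover everything (all 35 combinations miss at least one host), so 5 is optimal.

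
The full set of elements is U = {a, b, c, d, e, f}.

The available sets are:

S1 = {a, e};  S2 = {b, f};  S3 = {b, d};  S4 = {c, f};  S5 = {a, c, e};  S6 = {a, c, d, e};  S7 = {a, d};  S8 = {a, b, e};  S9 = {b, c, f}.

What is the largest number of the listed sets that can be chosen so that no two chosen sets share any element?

3

S1, S3, S4 are pairwise disjoint (S1={a,e}; S3={b,d}; S4={c,f}).
Every remaining set overlaps one of these, and no 4 of the listed sets are pairwise disjoint, so 3 is the maximum.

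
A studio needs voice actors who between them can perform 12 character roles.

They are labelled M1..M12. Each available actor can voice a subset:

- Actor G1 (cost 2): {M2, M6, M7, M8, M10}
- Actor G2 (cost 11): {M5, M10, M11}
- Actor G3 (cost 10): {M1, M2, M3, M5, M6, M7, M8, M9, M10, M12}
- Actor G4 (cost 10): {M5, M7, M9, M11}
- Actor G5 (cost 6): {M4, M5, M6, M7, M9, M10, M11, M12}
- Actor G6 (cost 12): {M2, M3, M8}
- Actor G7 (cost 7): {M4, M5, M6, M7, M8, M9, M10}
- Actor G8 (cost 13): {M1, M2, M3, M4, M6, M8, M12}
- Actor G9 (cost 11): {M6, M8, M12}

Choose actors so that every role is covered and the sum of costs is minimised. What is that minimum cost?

G3, G5 together cover every role (G3 ∪ G5 = {M1, M2, M3, M4, M5, M6, M7, M8, M9, M10, M11, M12}); total cost 10 + 6 = 16.
The greedy pick G1, G5, G3 costs 18; no covering selection beats 16.

16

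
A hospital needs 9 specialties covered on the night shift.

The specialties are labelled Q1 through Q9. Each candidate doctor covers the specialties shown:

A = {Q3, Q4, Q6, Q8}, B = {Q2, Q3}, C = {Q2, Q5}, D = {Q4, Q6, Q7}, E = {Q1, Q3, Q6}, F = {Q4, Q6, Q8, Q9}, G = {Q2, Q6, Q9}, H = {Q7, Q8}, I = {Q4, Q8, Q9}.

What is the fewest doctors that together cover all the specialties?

4

Take {C, E, H, I}. Their union is {Q1, Q2, Q3, Q4, Q5, Q6, Q7, Q8, Q9}, which is all 9 specialties.
No 3 of the 9 doctors cover everything (all 84 combinations miss at least one specialty), so 4 is optimal.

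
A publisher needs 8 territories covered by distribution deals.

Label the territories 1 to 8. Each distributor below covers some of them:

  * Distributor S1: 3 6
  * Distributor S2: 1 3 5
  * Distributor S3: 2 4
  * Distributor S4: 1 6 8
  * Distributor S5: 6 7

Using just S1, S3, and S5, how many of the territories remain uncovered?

3

Union of S1, S3, S5 = {2, 3, 4, 6, 7}.
Not covered: 1, 5, 8 — 3 territories.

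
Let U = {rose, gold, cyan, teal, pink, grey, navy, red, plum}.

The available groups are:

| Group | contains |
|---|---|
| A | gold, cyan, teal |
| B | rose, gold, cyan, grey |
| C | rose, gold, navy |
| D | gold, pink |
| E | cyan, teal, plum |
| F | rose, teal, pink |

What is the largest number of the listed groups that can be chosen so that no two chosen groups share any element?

C, E are pairwise disjoint (C={rose,gold,navy}; E={cyan,teal,plum}).
Every remaining group overlaps one of these, and no 3 of the listed groups are pairwise disjoint, so 2 is the maximum.

2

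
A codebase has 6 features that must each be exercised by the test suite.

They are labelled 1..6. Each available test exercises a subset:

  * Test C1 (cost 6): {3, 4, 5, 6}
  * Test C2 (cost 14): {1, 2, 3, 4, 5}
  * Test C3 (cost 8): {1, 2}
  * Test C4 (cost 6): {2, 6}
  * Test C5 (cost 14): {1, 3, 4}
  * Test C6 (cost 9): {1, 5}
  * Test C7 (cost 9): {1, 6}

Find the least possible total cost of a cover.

C1, C3 together cover every feature (C1 ∪ C3 = {1, 2, 3, 4, 5, 6}); total cost 6 + 8 = 14.
No covering selection has total cost below 14.

14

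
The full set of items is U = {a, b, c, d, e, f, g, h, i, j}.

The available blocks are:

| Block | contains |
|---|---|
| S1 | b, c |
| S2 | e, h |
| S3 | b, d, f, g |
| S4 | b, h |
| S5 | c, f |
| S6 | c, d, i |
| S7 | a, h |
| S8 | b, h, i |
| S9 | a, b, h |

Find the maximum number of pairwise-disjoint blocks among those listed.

2

S2, S3 are pairwise disjoint (S2={e,h}; S3={b,d,f,g}).
Every remaining block overlaps one of these, and no 3 of the listed blocks are pairwise disjoint, so 2 is the maximum.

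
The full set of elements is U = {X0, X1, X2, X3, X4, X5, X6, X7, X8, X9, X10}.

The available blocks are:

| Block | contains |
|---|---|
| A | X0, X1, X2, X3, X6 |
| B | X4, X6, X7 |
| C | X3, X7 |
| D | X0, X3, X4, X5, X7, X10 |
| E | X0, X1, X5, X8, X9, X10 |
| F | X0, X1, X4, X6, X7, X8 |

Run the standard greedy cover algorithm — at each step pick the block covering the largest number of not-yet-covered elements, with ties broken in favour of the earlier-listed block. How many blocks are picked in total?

3

Greedy: pick D (covers 6 new) → pick A (covers 3 new) → pick E (covers 2 new). Total picks: 3.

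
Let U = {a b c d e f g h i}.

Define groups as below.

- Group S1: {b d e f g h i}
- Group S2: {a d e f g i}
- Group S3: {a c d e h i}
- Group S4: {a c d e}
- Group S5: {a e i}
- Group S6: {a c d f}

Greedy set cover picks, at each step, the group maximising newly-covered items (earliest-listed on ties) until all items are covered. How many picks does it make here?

Greedy: pick S1 (covers 7 new) → pick S3 (covers 2 new). Total picks: 2.

2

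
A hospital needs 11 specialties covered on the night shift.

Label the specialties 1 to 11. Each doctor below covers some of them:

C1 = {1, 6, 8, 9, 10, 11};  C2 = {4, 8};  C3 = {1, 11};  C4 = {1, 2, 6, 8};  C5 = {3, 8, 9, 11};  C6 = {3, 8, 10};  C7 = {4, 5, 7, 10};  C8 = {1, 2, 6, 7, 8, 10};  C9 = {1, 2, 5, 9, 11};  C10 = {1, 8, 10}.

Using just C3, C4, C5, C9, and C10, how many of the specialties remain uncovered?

2

Union of C3, C4, C5, C9, C10 = {1, 2, 3, 5, 6, 8, 9, 10, 11}.
Not covered: 4, 7 — 2 specialties.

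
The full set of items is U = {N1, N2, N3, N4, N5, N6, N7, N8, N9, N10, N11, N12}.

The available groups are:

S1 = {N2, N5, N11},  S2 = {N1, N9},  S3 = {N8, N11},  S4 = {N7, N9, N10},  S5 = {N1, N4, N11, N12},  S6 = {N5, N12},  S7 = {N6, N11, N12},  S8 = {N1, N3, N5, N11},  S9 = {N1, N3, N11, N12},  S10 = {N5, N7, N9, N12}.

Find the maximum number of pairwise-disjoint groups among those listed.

S3, S4, S6 are pairwise disjoint (S3={N8,N11}; S4={N7,N9,N10}; S6={N5,N12}).
Every remaining group overlaps one of these, and no 4 of the listed groups are pairwise disjoint, so 3 is the maximum.

3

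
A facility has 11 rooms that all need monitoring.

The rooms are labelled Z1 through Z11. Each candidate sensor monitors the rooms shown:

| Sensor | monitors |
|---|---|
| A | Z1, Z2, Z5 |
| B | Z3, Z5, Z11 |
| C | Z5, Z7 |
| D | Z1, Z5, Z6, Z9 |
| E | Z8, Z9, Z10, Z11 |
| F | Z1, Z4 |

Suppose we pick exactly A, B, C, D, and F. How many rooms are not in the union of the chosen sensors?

2

Union of A, B, C, D, F = {Z1, Z2, Z3, Z4, Z5, Z6, Z7, Z9, Z11}.
Not covered: Z8, Z10 — 2 rooms.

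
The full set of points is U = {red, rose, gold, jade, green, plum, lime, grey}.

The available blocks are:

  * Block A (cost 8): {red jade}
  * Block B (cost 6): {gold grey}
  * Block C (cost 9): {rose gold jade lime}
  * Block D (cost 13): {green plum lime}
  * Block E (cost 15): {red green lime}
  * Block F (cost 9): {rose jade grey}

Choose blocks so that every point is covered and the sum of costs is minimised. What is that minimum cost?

36

A, B, D, F together cover every point (A ∪ B ∪ D ∪ F = {red, rose, gold, jade, green, plum, lime, grey}); total cost 8 + 6 + 13 + 9 = 36.
No covering selection has total cost below 36.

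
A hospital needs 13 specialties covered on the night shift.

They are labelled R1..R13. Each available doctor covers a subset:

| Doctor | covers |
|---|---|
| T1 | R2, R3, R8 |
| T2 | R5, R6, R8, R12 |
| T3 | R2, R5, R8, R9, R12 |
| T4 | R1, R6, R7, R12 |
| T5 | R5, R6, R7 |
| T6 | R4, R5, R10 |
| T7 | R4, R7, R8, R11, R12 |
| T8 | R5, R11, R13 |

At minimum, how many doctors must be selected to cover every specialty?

5

T1 and T3 and T4 and T6 and T8 together: T1 ∪ T3 ∪ T4 ∪ T6 ∪ T8 = {R1, R2, R3, R4, R5, R6, R7, R8, R9, R10, R11, R12, R13} — every specialty is covered.
No 4 of the 8 doctors cover everything (all 70 combinations miss at least one specialty), so 5 is optimal.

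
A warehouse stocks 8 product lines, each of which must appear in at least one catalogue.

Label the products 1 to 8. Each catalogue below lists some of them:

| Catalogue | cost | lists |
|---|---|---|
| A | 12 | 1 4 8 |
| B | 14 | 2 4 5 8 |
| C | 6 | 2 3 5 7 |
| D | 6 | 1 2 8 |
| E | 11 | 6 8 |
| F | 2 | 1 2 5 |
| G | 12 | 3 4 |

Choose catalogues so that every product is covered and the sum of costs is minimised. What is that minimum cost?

29

A, C, E together cover every product (A ∪ C ∪ E = {1, 2, 3, 4, 5, 6, 7, 8}); total cost 12 + 6 + 11 = 29.
The greedy pick F, C, E, A costs 31; no covering selection beats 29.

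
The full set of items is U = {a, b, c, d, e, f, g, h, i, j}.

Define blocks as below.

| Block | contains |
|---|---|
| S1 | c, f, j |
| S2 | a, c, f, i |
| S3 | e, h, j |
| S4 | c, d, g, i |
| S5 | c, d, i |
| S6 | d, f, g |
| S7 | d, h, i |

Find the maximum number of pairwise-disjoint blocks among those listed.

S1, S7 are pairwise disjoint (S1={c,f,j}; S7={d,h,i}).
Every remaining block overlaps one of these, and no 3 of the listed blocks are pairwise disjoint, so 2 is the maximum.

2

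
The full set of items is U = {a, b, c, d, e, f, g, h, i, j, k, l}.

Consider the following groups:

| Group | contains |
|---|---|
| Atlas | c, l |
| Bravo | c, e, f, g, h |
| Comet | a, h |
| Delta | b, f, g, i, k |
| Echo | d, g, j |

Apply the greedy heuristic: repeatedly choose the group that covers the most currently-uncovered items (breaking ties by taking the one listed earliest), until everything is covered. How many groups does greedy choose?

Greedy: pick Bravo (covers 5 new) → pick Delta (covers 3 new) → pick Echo (covers 2 new) → pick Atlas (covers 1 new) → pick Comet (covers 1 new). Total picks: 5.

5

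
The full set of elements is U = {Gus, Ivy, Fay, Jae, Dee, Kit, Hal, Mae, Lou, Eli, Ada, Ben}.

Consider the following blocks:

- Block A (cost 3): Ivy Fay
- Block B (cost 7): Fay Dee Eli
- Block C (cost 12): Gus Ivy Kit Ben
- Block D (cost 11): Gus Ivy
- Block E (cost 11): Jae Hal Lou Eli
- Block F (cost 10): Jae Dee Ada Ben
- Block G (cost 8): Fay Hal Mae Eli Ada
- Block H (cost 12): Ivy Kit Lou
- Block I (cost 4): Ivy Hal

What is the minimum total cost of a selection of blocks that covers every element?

B, C, E, G together cover every element (B ∪ C ∪ E ∪ G = {Gus, Ivy, Fay, Jae, Dee, Kit, Hal, Mae, Lou, Eli, Ada, Ben}); total cost 7 + 12 + 11 + 8 = 38.
The greedy pick A, G, F, C, E costs 44; no covering selection beats 38.

38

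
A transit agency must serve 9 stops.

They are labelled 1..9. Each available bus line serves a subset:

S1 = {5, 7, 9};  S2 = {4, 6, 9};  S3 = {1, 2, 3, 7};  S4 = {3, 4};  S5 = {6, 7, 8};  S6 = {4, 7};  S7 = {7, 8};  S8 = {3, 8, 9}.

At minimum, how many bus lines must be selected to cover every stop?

S1 and S2 and S3 and S8 together: S1 ∪ S2 ∪ S3 ∪ S8 = {1, 2, 3, 4, 5, 6, 7, 8, 9} — every stop is covered.
No 3 of the 8 bus lines cover everything (all 56 combinations miss at least one stop), so 4 is optimal.

4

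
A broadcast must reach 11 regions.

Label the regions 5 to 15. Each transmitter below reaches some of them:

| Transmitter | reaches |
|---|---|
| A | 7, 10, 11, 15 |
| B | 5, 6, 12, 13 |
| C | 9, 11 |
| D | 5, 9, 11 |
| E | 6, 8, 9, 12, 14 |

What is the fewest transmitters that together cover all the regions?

Take {A, B, E}. Their union is {5, 6, 7, 8, 9, 10, 11, 12, 13, 14, 15}, which is all 11 regions.
Each transmitter has at most 5 regions, and 2·5 = 10 < 11 — so at least 3 transmitters are needed, and 3 is optimal.

3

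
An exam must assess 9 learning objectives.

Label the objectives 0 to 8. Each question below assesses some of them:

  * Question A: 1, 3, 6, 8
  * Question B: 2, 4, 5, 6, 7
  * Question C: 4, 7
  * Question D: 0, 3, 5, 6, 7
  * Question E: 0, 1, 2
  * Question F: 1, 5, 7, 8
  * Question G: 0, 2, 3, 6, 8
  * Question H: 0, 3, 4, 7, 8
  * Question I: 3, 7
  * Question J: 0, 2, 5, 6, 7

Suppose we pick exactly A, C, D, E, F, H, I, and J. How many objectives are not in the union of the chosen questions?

Union of A, C, D, E, F, H, I, J = {0, 1, 2, 3, 4, 5, 6, 7, 8} — that's every objective, so 0 are uncovered.

0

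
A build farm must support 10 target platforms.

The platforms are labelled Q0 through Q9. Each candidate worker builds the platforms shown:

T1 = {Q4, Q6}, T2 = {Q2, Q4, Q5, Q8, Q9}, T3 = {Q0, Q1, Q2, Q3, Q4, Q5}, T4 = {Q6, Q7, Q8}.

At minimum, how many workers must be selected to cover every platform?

3

T2 and T3 and T4 together: T2 ∪ T3 ∪ T4 = {Q0, Q1, Q2, Q3, Q4, Q5, Q6, Q7, Q8, Q9} — every platform is covered.
Only T3 contains Q0, so T3 is forced; the remaining 4 platforms need at least 2 more workers (each remaining worker adds at most 3) — so at least 3 workers are needed, and 3 is optimal.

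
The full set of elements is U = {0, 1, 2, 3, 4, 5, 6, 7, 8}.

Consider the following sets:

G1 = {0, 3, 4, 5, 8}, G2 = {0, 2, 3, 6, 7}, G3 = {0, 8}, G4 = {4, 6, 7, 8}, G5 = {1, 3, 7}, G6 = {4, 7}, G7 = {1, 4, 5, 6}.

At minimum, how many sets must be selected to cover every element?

3

G2 and G4 and G7 together: G2 ∪ G4 ∪ G7 = {0, 1, 2, 3, 4, 5, 6, 7, 8} — every element is covered.
Only G2 contains 2, so G2 is forced; the remaining 4 elements need at least 2 more sets (each remaining set adds at most 3) — so at least 3 sets are needed, and 3 is optimal.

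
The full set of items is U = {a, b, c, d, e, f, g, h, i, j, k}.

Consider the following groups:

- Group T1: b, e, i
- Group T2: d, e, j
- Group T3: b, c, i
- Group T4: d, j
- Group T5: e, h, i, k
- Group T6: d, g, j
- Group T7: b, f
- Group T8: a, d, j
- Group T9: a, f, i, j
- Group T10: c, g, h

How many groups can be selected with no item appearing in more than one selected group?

T5, T6, T7 are pairwise disjoint (T5={e,h,i,k}; T6={d,g,j}; T7={b,f}).
Every remaining group overlaps one of these, and no 4 of the listed groups are pairwise disjoint, so 3 is the maximum.

3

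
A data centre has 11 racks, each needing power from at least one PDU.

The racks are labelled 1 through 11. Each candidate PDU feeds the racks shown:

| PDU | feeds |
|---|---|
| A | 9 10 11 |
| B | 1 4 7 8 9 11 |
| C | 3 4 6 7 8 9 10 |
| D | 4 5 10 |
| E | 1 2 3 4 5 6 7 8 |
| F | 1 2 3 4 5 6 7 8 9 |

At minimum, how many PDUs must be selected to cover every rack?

Take {A, F}. Their union is {1, 2, 3, 4, 5, 6, 7, 8, 9, 10, 11}, which is all 11 racks.
No single PDU has all 11 racks (the largest, F, has 9), so 2 is optimal.

2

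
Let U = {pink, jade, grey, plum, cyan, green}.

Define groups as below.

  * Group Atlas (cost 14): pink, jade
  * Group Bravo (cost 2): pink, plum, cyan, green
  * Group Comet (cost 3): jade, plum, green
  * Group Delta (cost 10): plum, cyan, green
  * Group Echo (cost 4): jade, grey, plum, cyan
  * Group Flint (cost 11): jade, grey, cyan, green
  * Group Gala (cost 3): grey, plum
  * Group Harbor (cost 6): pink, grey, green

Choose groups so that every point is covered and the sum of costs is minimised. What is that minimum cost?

Bravo, Echo together cover every point (Bravo ∪ Echo = {pink, jade, grey, plum, cyan, green}); total cost 2 + 4 = 6.
No covering selection has total cost below 6.

6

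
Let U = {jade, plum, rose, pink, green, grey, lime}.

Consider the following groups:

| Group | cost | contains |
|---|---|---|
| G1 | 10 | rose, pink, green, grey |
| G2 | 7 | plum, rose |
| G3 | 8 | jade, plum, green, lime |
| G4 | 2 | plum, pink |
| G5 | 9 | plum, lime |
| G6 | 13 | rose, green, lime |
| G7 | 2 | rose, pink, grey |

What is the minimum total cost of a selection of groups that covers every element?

G3, G7 together cover every element (G3 ∪ G7 = {jade, plum, rose, pink, green, grey, lime}); total cost 8 + 2 = 10.
No covering selection has total cost below 10.

10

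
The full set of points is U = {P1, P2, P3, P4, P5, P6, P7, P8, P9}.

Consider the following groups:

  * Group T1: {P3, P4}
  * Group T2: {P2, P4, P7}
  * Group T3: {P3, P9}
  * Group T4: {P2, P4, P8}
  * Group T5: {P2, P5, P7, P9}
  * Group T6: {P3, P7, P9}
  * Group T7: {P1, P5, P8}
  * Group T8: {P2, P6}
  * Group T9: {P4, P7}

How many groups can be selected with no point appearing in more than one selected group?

4

T3, T7, T8, T9 are pairwise disjoint (T3={P3,P9}; T7={P1,P5,P8}; T8={P2,P6}; T9={P4,P7}).
Every remaining group overlaps one of these, and no 5 of the listed groups are pairwise disjoint, so 4 is the maximum.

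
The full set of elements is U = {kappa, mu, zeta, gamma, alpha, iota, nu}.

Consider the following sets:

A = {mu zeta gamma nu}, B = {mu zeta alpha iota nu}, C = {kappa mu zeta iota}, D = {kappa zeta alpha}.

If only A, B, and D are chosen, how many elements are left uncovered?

0

Union of A, B, D = {kappa, mu, zeta, gamma, alpha, iota, nu} — that's every element, so 0 are uncovered.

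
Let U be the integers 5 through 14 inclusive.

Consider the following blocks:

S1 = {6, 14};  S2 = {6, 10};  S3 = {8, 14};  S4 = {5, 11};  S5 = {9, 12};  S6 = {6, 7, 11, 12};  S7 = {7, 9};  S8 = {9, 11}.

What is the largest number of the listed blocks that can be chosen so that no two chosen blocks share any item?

4

S2, S3, S4, S7 are pairwise disjoint (S2={6,10}; S3={8,14}; S4={5,11}; S7={7,9}).
Every remaining block overlaps one of these, and no 5 of the listed blocks are pairwise disjoint, so 4 is the maximum.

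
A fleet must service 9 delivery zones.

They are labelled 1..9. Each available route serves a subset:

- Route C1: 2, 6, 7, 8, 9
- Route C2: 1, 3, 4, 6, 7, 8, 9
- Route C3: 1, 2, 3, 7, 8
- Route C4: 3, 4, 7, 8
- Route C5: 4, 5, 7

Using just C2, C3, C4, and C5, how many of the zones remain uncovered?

0

Union of C2, C3, C4, C5 = {1, 2, 3, 4, 5, 6, 7, 8, 9} — that's every zone, so 0 are uncovered.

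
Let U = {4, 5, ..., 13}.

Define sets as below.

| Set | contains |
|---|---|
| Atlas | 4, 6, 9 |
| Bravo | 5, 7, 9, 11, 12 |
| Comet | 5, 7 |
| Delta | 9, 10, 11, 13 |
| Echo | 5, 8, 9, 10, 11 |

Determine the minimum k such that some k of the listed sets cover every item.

Atlas, Bravo, Delta, and Echo cover everything between them: the union {4, 5, 6, 7, 8, 9, 10, 11, 12, 13} is all of U.
Only Echo contains 8, so Echo is forced; the remaining 5 items need at least 3 more sets (each remaining set adds at most 2) — so at least 4 sets are needed, and 4 is optimal.

4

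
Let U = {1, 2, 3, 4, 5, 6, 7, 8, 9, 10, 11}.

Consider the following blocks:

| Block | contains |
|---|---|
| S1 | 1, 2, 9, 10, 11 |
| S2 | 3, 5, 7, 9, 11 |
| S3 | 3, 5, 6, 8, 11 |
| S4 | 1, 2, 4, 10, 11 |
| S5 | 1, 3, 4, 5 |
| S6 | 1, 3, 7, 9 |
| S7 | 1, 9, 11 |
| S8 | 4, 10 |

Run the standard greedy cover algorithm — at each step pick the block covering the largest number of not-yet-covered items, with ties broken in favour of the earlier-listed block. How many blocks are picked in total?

4

Greedy: pick S1 (covers 5 new) → pick S3 (covers 4 new) → pick S2 (covers 1 new) → pick S4 (covers 1 new). Total picks: 4.
(The true minimum cover uses only 3 blocks, so greedy is not optimal here.)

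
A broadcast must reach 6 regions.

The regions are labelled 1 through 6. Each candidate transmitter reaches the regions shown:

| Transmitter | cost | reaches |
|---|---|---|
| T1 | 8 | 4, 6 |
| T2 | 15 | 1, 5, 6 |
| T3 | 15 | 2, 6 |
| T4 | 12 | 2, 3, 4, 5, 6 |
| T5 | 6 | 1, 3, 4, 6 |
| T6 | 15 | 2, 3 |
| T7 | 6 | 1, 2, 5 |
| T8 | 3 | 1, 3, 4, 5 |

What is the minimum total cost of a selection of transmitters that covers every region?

12

T5, T7 together cover every region (T5 ∪ T7 = {1, 2, 3, 4, 5, 6}); total cost 6 + 6 = 12.
The greedy pick T8, T4 costs 15; no covering selection beats 12.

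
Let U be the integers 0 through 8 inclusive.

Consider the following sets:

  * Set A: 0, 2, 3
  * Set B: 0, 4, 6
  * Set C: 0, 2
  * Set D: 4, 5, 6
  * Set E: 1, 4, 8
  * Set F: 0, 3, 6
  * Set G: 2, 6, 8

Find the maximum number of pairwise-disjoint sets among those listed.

A, E are pairwise disjoint (A={0,2,3}; E={1,4,8}).
Every remaining set overlaps one of these, and no 3 of the listed sets are pairwise disjoint, so 2 is the maximum.

2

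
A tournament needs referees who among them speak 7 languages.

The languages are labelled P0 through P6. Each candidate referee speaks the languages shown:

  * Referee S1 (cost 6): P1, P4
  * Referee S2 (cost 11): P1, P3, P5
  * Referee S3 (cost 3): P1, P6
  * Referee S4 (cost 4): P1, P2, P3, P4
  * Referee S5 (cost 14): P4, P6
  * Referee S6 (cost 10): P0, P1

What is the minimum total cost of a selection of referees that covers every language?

28

S2, S3, S4, S6 together cover every language (S2 ∪ S3 ∪ S4 ∪ S6 = {P0, P1, P2, P3, P4, P5, P6}); total cost 11 + 3 + 4 + 10 = 28.
No covering selection has total cost below 28.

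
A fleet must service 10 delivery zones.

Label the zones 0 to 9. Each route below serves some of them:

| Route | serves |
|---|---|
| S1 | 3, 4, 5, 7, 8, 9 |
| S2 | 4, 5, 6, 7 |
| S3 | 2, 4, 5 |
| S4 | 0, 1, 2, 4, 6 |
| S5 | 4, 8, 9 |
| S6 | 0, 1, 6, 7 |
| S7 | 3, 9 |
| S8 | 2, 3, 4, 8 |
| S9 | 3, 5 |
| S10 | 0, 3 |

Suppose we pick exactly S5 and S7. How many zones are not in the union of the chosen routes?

Union of S5, S7 = {3, 4, 8, 9}.
Not covered: 0, 1, 2, 5, 6, 7 — 6 zones.

6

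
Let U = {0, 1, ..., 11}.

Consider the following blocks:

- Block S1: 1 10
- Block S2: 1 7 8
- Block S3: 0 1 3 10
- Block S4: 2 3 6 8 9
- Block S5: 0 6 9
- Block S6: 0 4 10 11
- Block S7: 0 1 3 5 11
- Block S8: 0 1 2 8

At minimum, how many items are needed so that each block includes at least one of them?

3

The 3 items {1, 6, 11} hit every block.
No choice of 2 items meets every block, so 3 is the minimum.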